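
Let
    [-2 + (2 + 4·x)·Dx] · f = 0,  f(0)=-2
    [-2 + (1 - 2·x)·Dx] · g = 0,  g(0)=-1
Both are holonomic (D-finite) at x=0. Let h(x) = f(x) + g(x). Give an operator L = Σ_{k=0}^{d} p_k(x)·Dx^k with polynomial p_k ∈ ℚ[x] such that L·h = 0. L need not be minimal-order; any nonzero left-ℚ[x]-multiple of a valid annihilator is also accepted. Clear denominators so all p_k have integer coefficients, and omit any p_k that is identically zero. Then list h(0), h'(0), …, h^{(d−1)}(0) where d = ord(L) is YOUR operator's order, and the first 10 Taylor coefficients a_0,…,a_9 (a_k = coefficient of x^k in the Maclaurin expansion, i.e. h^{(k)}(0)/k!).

f: a_k = -2, -2, 1, -1, 5/4, -7/4, 21/8, -33/8, 429/64, -715/64, …
g: a_k = -1, -2, -4, -8, -16, -32, -64, -128, -256, -512, …
h₀=f+g: left-lcm gives L₀, ord ≤ 2.
L = (10 + 12·x) + (-9 - 28·x - 36·x^2)·Dx + (1 + 6·x - 4·x^2 - 24·x^3)·Dx^2  (order 2).
h: a_k = -3, -4, -3, -9, -59/4, -135/4, -491/8, -1057/8, -15955/64, -33483/64, …
ICs: h(0) = -3, h′(0) = -4.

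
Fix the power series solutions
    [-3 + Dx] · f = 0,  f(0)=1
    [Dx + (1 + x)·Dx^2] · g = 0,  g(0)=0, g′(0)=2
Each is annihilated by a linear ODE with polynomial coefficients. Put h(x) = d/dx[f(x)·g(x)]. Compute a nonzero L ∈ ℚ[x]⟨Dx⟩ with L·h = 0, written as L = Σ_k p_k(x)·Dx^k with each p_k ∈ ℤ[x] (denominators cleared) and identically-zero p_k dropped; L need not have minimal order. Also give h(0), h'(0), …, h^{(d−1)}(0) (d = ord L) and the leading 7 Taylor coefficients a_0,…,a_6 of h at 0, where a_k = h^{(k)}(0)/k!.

f: a_k = 1, 3, 9/2, 9/2, 27/8, 81/40, 81/80, …
g: a_k = 0, 2, -1, 2/3, -1/2, 2/5, -1/3, …
Sym-product of L_f,L_g gives L₀ (≤ ord 2).
h=h₀': d/dx-closure on L₀ ⇒ L.
L = (15 + 36·x + 27·x^2) + (-11 - 27·x - 18·x^2)·Dx + (2 + 5·x + 3·x^2)·Dx^2  (order 2).
h: a_k = 2, 10, 20, 24, 83/4, 55/4, 38/5, …
ICs: h(0) = 2, h′(0) = 10.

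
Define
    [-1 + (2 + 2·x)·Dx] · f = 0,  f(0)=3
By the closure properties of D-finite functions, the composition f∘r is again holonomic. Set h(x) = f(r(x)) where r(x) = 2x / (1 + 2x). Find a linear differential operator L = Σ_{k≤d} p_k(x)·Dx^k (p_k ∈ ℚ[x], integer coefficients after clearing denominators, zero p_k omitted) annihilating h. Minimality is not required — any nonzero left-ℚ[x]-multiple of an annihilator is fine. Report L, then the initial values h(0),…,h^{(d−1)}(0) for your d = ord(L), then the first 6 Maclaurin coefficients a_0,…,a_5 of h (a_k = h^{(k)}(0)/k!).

L = -1 + (1 + 6·x + 8·x^2)·Dx  (order 1).
h: a_k = 3, 3, -15/2, 39/2, -423/8, 1197/8, …
ICs: h(0) = 3.

f: a_k = 3, 3/2, -3/8, 3/16, -15/128, 21/256, …
L₀ from L_f via x↦r, Dx↦r'^{-1}Dx.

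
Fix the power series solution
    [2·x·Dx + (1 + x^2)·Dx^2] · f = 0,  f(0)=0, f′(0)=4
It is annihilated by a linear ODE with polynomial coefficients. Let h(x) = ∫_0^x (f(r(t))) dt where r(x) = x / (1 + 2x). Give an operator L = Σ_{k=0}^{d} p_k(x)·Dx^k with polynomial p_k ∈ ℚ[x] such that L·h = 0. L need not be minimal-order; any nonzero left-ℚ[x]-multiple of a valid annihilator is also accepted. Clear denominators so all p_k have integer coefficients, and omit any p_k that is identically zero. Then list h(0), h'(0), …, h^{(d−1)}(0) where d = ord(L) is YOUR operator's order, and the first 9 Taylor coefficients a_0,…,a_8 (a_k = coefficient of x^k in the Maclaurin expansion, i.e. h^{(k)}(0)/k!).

f: a_k = 0, 4, 0, -4/3, 0, 4/5, 0, -4/7, 0, …
Change of var in L_f (x↦r) gives L₀.
h=∫h₀ ⇒ L = L₀·Dx.
L = (4 + 10·x)·Dx^2 + (1 + 4·x + 5·x^2)·Dx^3  (order 3).
h: a_k = 0, 0, 2, -8/3, 11/3, -24/5, 82/15, -88/21, -29/14, …
ICs: h(0) = 0, h′(0) = 0, h′′(0) = 4.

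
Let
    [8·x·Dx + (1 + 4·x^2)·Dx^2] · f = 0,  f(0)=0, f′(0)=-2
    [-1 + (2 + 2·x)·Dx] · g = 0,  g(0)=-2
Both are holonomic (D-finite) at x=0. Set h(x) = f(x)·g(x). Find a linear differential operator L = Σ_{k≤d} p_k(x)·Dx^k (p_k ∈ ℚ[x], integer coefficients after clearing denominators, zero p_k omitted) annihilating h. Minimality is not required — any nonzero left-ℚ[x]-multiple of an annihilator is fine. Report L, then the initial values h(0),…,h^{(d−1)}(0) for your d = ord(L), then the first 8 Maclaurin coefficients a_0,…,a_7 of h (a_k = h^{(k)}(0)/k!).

f: a_k = 0, -2, 0, 8/3, 0, -32/5, 0, 128/7, …
g: a_k = -2, -1, 1/4, -1/8, 5/64, -7/128, 21/512, -33/1024, …
h₀=f·g: eliminate ⇒ L₀, order ≤ 2·1.
L = (3 - 16·x - 4·x^2) + (-4 + 28·x + 48·x^2 + 16·x^3)·Dx + (4 + 8·x + 20·x^2 + 32·x^3 + 16·x^4)·Dx^2  (order 2).
h: a_k = 0, 4, 2, -35/6, -29/12, 6389/480, 5929/960, -1022653/26880, …
ICs: h(0) = 0, h′(0) = 4.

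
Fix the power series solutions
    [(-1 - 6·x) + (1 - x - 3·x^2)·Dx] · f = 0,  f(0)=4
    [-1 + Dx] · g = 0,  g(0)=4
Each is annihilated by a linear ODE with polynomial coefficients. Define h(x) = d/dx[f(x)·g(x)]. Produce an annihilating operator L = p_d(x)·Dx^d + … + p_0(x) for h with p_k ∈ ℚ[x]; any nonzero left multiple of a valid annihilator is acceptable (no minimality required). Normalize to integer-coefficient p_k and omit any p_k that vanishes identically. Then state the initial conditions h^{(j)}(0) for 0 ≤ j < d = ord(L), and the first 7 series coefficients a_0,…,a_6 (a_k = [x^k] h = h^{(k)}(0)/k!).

f: a_k = 4, 4, 16, 28, 76, 160, 388, …
g: a_k = 4, 4, 2, 2/3, 1/6, 1/30, 1/180, …
Product ⇒ symmetric product L₀, ord ≤ 1.
Differentiate: ansatz ord ≤ ord L₀ ⇒ L.
L = (11 + 26·x + 31·x^2 - 30·x^3 + 9·x^4) + (-2 - 3·x + 14·x^2 + 12·x^3 - 9·x^4)·Dx  (order 1).
h: a_k = 32, 176, 560, 5416/3, 15172/3, 212894/15, 1700966/45, …
ICs: h(0) = 32.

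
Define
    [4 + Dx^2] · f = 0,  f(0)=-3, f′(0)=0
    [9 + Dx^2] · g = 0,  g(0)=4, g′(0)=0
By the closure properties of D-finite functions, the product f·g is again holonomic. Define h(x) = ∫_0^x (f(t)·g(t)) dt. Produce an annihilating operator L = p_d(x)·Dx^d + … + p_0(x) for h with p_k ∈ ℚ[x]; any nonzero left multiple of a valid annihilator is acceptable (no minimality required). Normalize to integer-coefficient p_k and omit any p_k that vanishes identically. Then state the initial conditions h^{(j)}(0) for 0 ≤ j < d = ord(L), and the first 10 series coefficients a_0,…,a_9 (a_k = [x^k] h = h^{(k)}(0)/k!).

f: a_k = -3, 0, 6, 0, -2, 0, 4/15, 0, -2/105, 0, …
g: a_k = 4, 0, -18, 0, 27/2, 0, -81/20, 0, 729/1120, 0, …
h₀=f·g: eliminate ⇒ L₀, order ≤ 2·2.
h=∫h₀ ⇒ L = L₀·Dx.
L = 25·Dx + 26·Dx^3 + Dx^5  (order 5).
h: a_k = 0, -12, 0, 26, 0, -313/10, 0, 7813/420, 0, -195313/30240, …
ICs: h(0) = 0, h′(0) = -12, h′′(0) = 0, h′′′(0) = 156, h′′′′(0) = 0.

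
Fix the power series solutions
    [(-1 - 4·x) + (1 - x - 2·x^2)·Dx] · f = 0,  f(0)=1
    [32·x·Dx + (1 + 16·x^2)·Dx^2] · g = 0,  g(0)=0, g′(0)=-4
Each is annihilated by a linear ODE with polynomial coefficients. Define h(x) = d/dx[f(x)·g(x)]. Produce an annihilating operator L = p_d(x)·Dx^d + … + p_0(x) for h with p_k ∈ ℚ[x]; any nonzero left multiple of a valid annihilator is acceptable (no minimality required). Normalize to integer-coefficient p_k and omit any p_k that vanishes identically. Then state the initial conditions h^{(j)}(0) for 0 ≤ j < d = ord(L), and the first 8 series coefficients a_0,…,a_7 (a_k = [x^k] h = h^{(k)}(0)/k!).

f: a_k = 1, 1, 3, 5, 11, 21, 43, 85, …
g: a_k = 0, -4, 0, 64/3, 0, -1024/5, 0, 16384/7, …
f·g: L₀ = L_f ⊗_s L_g, ord ≤ 1·2.
h=h₀': d/dx-closure on L₀ ⇒ L.
L = (-36 + 2880·x^2 + 6144·x^3 + 18432·x^4) + (11 + 60·x - 144·x^2 - 64·x^3 + 6144·x^4 + 12288·x^5)·Dx + (-1 - 7·x - 54·x^2 - 48·x^3 - 512·x^4 + 1024·x^5 + 1536·x^6)·Dx^2  (order 2).
h: a_k = -4, -8, 28, 16/3, -924, -5464/5, 187828/15, 79776/7, …
ICs: h(0) = -4, h′(0) = -8.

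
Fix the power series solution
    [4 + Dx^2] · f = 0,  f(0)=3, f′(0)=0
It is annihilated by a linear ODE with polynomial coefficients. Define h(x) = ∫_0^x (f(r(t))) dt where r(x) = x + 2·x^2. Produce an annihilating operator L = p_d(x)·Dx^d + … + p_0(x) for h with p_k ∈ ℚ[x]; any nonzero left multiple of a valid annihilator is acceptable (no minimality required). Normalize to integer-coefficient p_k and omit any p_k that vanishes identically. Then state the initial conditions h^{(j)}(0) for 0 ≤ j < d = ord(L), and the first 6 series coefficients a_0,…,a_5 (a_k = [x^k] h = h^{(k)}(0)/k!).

L = (4 + 48·x + 192·x^2 + 256·x^3)·Dx - 4·Dx^2 + (1 + 4·x)·Dx^3  (order 3).
h: a_k = 0, 3, 0, -2, -6, -22/5, …
ICs: h(0) = 0, h′(0) = 3, h′′(0) = 0.

f: a_k = 3, 0, -6, 0, 2, 0, …
Change of var in L_f (x↦r) gives L₀.
h=∫₀ˣh₀: take L = L₀·Dx.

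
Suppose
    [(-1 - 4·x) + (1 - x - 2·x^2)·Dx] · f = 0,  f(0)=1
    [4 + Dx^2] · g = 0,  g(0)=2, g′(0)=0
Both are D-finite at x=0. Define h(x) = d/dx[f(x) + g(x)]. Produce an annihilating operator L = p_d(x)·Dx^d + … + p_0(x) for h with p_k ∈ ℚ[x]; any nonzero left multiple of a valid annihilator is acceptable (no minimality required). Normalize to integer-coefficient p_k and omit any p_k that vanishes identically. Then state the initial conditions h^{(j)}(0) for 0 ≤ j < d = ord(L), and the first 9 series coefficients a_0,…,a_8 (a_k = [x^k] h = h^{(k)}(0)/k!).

L = (576 + 2400·x + 5616·x^2 + 3360·x^3 + 3840·x^4 + 1152·x^5 + 768·x^6) + (-68 - 236·x + 240·x^2 + 488·x^3 + 560·x^4 + 672·x^5 + 448·x^6 + 256·x^7)·Dx + (144 + 600·x + 1404·x^2 + 840·x^3 + 960·x^4 + 288·x^5 + 192·x^6)·Dx^2 + (-17 - 59·x + 60·x^2 + 122·x^3 + 140·x^4 + 168·x^5 + 112·x^6 + 64·x^7)·Dx^3  (order 3).
h: a_k = 1, -2, 15, 148/3, 105, 3854/15, 595, 430952/315, 3069, …
ICs: h(0) = 1, h′(0) = -2, h′′(0) = 30.

f: a_k = 1, 1, 3, 5, 11, 21, 43, 85, 171, …
g: a_k = 2, 0, -4, 0, 4/3, 0, -8/45, 0, 4/315, …
f+g: L₀ = lclm(L_f,L_g), ord ≤ 1+2.
Derive L from L₀ (diff closure).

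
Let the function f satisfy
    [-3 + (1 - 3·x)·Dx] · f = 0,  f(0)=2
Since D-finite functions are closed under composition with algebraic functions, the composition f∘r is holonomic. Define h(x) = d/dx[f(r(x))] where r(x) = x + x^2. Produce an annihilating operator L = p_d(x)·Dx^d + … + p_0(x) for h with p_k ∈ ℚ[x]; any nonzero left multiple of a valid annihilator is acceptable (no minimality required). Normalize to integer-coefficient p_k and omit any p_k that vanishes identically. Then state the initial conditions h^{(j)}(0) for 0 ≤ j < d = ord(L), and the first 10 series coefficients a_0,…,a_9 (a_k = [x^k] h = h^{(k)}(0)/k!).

L = (8 + 18·x + 18·x^2) + (-1 + x + 9·x^2 + 6·x^3)·Dx  (order 1).
h: a_k = 6, 48, 270, 1368, 6480, 29484, 130410, 565056, 2410074, 10152540, …
ICs: h(0) = 6.

f: a_k = 2, 6, 18, 54, 162, 486, 1458, 4374, 13122, 39366, …
L₀ from L_f via x↦r, Dx↦r'^{-1}Dx.
Differentiate: ansatz ord ≤ ord L₀ ⇒ L.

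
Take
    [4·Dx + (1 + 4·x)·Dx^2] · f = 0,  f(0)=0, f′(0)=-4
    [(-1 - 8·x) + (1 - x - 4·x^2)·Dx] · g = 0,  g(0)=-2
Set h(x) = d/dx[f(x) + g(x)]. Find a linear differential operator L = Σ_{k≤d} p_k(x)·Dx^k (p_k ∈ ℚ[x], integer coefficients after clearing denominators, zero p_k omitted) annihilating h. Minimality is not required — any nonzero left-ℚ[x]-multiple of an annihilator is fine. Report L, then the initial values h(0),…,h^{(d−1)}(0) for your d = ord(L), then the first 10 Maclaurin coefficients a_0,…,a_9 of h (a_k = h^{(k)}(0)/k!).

L = (-268 - 1616·x - 5504·x^2 - 4608·x^3 - 6144·x^4) + (-11 - 360·x - 3008·x^2 - 7680·x^3 - 9472·x^4 - 10240·x^5)·Dx + (7 + 67·x + 154·x^2 - 136·x^3 - 928·x^4 - 2176·x^5 - 2048·x^6)·Dx^2  (order 2).
h: a_k = -6, -4, -118, 24, -1674, 1924, -22558, 46896, -314866, 896796, …
ICs: h(0) = -6, h′(0) = -4.

f: a_k = 0, -4, 8, -64/3, 64, -1024/5, 2048/3, -16384/7, 8192, -262144/9, …
g: a_k = -2, -2, -10, -18, -58, -130, -362, -882, -2330, -5858, …
f+g: L₀ = lclm(L_f,L_g), ord ≤ 2+1.
h=h₀': d/dx-closure on L₀ ⇒ L.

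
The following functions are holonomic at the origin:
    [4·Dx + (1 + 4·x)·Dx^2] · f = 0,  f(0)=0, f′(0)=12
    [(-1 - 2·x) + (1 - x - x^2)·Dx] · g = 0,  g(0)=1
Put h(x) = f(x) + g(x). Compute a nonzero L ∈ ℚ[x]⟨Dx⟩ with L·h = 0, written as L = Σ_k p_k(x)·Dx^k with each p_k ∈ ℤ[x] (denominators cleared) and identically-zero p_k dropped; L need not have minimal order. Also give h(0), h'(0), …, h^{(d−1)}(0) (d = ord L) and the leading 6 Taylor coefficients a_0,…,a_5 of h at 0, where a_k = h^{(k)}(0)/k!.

L = (-100 - 272·x - 392·x^2 - 144·x^3 - 96·x^4)·Dx + (7 - 96·x - 434·x^2 - 540·x^3 - 304·x^4 - 160·x^5)·Dx^2 + (4 + 25·x + 28·x^2 - 46·x^3 - 73·x^4 - 76·x^5 - 32·x^6)·Dx^3  (order 3).
h: a_k = 1, 13, -22, 67, -187, 3112/5, …
ICs: h(0) = 1, h′(0) = 13, h′′(0) = -44.

f: a_k = 0, 12, -24, 64, -192, 3072/5, …
g: a_k = 1, 1, 2, 3, 5, 8, …
f+g: L₀ = lclm(L_f,L_g), ord ≤ 2+1.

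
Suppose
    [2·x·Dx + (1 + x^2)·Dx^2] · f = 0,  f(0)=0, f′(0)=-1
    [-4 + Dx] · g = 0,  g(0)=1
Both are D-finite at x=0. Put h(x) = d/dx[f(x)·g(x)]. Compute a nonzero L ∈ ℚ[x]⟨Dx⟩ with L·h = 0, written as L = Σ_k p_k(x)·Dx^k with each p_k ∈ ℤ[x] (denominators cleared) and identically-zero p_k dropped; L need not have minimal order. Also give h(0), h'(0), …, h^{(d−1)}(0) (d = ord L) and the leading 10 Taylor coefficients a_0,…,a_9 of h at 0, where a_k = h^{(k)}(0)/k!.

f: a_k = 0, -1, 0, 1/3, 0, -1/5, 0, 1/7, 0, -1/9, …
g: a_k = 1, 4, 8, 32/3, 32/3, 128/15, 256/45, 1024/315, 512/315, 2048/2835, …
Product ⇒ symmetric product L₀, ord ≤ 2.
h₀' ⇒ L via d/dx closure of L₀.
L = (28 - 32·x + 76·x^2 - 32·x^3 + 32·x^4) + (-15 + 12·x - 35·x^2 + 12·x^3 - 16·x^4)·Dx + (2 - x + 4·x^2 - x^3 + 2·x^4)·Dx^2  (order 2).
h: a_k = -1, -8, -23, -112/3, -41, -104/3, -377/15, -992/63, -157/21, -7544/2835, …
ICs: h(0) = -1, h′(0) = -8.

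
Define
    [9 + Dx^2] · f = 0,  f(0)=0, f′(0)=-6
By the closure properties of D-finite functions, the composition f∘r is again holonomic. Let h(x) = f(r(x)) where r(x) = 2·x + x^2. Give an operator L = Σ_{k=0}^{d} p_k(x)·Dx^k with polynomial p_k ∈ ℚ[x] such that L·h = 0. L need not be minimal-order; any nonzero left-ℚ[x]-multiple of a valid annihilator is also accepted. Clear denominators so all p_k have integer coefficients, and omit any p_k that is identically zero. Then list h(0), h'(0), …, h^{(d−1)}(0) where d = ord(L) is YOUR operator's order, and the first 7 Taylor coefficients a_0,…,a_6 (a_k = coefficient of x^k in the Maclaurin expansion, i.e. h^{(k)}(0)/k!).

L = (36 + 108·x + 108·x^2 + 36·x^3) - Dx + (1 + x)·Dx^2  (order 2).
h: a_k = 0, -12, -6, 72, 108, -378/5, -315, …
ICs: h(0) = 0, h′(0) = -12.

f: a_k = 0, -6, 0, 9, 0, -81/20, 0, …
h₀=f(r): pull back L_f along r ⇒ L₀.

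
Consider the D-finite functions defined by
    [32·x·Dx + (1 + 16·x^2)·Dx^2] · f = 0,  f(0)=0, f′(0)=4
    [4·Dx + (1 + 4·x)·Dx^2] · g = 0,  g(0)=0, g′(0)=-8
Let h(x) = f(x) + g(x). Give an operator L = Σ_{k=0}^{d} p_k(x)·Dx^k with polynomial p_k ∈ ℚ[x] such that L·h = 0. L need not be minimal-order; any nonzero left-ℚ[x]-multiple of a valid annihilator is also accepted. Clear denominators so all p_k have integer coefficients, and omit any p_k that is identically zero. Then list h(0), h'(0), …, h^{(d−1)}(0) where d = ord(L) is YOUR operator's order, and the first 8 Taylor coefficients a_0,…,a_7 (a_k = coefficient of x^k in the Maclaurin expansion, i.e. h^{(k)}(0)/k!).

L = (-32 - 384·x + 1536·x^2 + 2048·x^3)·Dx + (-16 - 64·x + 3072·x^3 + 4096·x^4)·Dx^2 + (-1 + 4·x + 32·x^2 + 128·x^3 + 768·x^4 + 1024·x^5)·Dx^3  (order 3).
h: a_k = 0, -4, 16, -64, 128, -1024/5, 4096/3, -49152/7, …
ICs: h(0) = 0, h′(0) = -4, h′′(0) = 32.

f: a_k = 0, 4, 0, -64/3, 0, 1024/5, 0, -16384/7, …
g: a_k = 0, -8, 16, -128/3, 128, -2048/5, 4096/3, -32768/7, …
h₀=f+g: left-lcm gives L₀, ord ≤ 4.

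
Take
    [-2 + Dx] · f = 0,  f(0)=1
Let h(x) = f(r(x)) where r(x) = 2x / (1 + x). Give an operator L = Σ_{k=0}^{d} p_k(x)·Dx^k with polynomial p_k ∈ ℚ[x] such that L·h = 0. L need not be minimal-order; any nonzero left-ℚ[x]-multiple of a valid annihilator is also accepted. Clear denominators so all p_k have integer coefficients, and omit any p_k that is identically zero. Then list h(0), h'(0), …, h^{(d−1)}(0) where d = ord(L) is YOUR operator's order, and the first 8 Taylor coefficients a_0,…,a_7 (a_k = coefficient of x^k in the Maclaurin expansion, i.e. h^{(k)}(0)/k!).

f: a_k = 1, 2, 2, 4/3, 2/3, 4/15, 4/45, 8/315, …
f∘r: x↦r, Dx↦Dx/r' in L_f ⇒ L₀.
L = -4 + (1 + 2·x + x^2)·Dx  (order 1).
h: a_k = 1, 4, 4, -4/3, -4/3, 28/15, -44/45, -68/315, …
ICs: h(0) = 1.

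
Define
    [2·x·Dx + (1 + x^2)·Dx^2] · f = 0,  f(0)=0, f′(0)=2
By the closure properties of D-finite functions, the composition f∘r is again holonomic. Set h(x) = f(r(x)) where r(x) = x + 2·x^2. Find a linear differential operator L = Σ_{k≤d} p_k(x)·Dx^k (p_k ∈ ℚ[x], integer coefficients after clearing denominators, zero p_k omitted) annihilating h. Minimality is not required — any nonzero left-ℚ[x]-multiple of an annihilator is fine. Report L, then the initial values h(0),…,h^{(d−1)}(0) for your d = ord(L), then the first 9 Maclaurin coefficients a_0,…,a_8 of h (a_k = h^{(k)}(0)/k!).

f: a_k = 0, 2, 0, -2/3, 0, 2/5, 0, -2/7, 0, …
h₀=f(r): pull back L_f along r ⇒ L₀.
L = (-4 + 2·x + 16·x^2 + 48·x^3 + 48·x^4)·Dx + (1 + 4·x + x^2 + 8·x^3 + 20·x^4 + 16·x^5)·Dx^2  (order 2).
h: a_k = 0, 2, 4, -2/3, -4, -38/5, -4/3, 110/7, 28, …
ICs: h(0) = 0, h′(0) = 2.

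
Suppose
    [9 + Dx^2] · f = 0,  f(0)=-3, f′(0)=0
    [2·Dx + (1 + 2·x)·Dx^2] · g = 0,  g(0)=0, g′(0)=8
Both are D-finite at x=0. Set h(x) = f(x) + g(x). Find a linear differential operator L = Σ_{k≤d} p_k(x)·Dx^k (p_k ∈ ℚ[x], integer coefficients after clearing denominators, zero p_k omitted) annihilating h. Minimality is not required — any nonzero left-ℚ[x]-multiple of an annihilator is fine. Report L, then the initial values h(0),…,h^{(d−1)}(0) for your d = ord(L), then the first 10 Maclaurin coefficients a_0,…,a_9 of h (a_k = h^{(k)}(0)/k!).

f: a_k = -3, 0, 27/2, 0, -81/8, 0, 243/80, 0, -2187/4480, 0, …
g: a_k = 0, 8, -8, 32/3, -16, 128/5, -128/3, 512/7, -128, 2048/9, …
h₀=f+g: left-lcm gives L₀, ord ≤ 4.
L = (594 + 648·x + 648·x^2)·Dx + (153 + 630·x + 972·x^2 + 648·x^3)·Dx^2 + (66 + 72·x + 72·x^2)·Dx^3 + (17 + 70·x + 108·x^2 + 72·x^3)·Dx^4  (order 4).
h: a_k = -3, 8, 11/2, 32/3, -209/8, 128/5, -9511/240, 512/7, -575627/4480, 2048/9, …
ICs: h(0) = -3, h′(0) = 8, h′′(0) = 11, h′′′(0) = 64.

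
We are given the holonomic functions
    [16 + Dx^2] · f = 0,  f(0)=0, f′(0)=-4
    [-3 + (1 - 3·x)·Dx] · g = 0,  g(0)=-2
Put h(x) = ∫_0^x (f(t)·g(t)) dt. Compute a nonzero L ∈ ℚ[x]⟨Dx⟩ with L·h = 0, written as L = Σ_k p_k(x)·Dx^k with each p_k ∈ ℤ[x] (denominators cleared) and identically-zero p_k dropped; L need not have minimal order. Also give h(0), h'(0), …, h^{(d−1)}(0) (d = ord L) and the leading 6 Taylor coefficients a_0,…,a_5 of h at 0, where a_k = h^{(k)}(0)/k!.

L = (-16 + 48·x)·Dx + 6·Dx^2 + (-1 + 3·x)·Dx^3  (order 3).
h: a_k = 0, 0, 4, 8, 38/3, 152/5, …
ICs: h(0) = 0, h′(0) = 0, h′′(0) = 8.

f: a_k = 0, -4, 0, 32/3, 0, -128/15, …
g: a_k = -2, -6, -18, -54, -162, -486, …
h₀=f·g: eliminate ⇒ L₀, order ≤ 2·1.
Integrate: L := L₀·Dx.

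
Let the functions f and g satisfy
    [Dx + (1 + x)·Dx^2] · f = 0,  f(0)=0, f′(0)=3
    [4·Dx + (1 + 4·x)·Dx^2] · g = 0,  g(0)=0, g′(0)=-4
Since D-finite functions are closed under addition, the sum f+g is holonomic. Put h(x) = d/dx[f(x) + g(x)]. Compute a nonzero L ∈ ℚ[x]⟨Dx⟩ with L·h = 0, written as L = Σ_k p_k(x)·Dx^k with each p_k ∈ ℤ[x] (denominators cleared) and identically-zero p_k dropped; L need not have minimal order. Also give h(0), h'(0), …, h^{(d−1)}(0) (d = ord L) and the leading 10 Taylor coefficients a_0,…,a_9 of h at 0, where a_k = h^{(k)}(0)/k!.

f: a_k = 0, 3, -3/2, 1, -3/4, 3/5, -1/2, 3/7, -3/8, 1/3, …
g: a_k = 0, -4, 8, -64/3, 64, -1024/5, 2048/3, -16384/7, 8192, -262144/9, …
Sum ⇒ L₀ = lclm(L_f,L_g) in ℚ(x)⟨Dx⟩.
Differentiate: ansatz ord ≤ ord L₀ ⇒ L.
L = 8 + (10 + 16·x)·Dx + (1 + 5·x + 4·x^2)·Dx^2  (order 2).
h: a_k = -1, 13, -61, 253, -1021, 4093, -16381, 65533, -262141, 1048573, …
ICs: h(0) = -1, h′(0) = 13.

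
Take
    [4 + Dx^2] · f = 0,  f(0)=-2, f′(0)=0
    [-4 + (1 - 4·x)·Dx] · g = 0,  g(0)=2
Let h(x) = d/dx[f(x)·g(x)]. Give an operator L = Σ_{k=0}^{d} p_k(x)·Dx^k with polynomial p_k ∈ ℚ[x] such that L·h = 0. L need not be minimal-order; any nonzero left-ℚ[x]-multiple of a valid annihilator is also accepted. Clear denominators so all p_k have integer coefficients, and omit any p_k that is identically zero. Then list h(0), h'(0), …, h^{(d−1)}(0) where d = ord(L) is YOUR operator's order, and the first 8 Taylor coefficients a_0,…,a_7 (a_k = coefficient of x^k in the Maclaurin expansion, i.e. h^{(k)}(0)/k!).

f: a_k = -2, 0, 4, 0, -4/3, 0, 8/45, 0, …
g: a_k = 2, 8, 32, 128, 512, 2048, 8192, 32768, …
L₀ := L_f ⊗_s L_g (sym. prod.), ord ≤ 2.
h=h₀': d/dx-closure on L₀ ⇒ L.
L = (-28 - 32·x + 64·x^2) + (-8 + 32·x)·Dx + (1 - 8·x + 16·x^2)·Dx^2  (order 2).
h: a_k = -16, -112, -672, -10784/3, -53920/3, -1294048/15, -18116672/45, -579733568/315, …
ICs: h(0) = -16, h′(0) = -112.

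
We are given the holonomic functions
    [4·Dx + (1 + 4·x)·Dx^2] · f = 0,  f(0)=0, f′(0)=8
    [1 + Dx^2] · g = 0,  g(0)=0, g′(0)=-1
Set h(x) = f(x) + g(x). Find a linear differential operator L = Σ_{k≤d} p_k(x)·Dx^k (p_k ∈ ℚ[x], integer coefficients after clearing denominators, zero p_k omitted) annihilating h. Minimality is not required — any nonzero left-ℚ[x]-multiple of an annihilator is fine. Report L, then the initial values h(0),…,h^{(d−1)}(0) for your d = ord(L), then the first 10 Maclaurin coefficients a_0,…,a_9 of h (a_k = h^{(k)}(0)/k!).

L = (388 + 32·x + 64·x^2)·Dx + (33 + 140·x + 48·x^2 + 64·x^3)·Dx^2 + (388 + 32·x + 64·x^2)·Dx^3 + (33 + 140·x + 48·x^2 + 64·x^3)·Dx^4  (order 4).
h: a_k = 0, 7, -16, 257/6, -128, 49151/120, -4096/3, 3370423/720, -16384, 21139292159/362880, …
ICs: h(0) = 0, h′(0) = 7, h′′(0) = -32, h′′′(0) = 257.

f: a_k = 0, 8, -16, 128/3, -128, 2048/5, -4096/3, 32768/7, -16384, 524288/9, …
g: a_k = 0, -1, 0, 1/6, 0, -1/120, 0, 1/5040, 0, -1/362880, …
Weyl lclm of L_f,L_g ⇒ L₀ (ord ≤ 4).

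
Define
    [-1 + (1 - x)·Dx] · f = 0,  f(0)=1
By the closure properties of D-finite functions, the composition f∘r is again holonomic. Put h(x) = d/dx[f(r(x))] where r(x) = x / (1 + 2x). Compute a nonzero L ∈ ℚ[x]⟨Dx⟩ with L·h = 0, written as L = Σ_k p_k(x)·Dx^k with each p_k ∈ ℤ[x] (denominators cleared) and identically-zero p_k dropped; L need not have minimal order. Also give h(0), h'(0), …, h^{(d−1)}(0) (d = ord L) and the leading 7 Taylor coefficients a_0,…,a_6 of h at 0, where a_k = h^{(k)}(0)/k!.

L = -4 + (-2 - 2·x)·Dx  (order 1).
h: a_k = 1, -2, 3, -4, 5, -6, 7, …
ICs: h(0) = 1.

f: a_k = 1, 1, 1, 1, 1, 1, 1, …
Change of var in L_f (x↦r) gives L₀.
Derive L from L₀ (diff closure).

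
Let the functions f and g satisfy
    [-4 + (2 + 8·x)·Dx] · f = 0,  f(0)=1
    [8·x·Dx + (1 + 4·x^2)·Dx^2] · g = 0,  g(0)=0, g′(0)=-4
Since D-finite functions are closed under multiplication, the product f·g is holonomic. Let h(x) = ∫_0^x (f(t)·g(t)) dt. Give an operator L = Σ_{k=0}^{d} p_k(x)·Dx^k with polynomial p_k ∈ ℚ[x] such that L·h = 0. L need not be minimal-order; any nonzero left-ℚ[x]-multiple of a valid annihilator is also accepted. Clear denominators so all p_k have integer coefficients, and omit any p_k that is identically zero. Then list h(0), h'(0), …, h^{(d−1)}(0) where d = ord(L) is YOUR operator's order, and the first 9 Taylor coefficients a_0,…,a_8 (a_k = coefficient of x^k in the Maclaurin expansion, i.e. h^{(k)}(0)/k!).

L = (12 - 16·x - 16·x^2)·Dx + (-4 - 8·x + 48·x^2 + 64·x^3)·Dx^2 + (1 + 8·x + 20·x^2 + 32·x^3 + 64·x^4)·Dx^3  (order 3).
h: a_k = 0, 0, -2, -8/3, 10/3, -16/15, 124/45, -1744/105, 4526/105, …
ICs: h(0) = 0, h′(0) = 0, h′′(0) = -4.

f: a_k = 1, 2, -2, 4, -10, 28, -84, 264, -858, …
g: a_k = 0, -4, 0, 16/3, 0, -64/5, 0, 256/7, 0, …
Sym-product of L_f,L_g gives L₀ (≤ ord 2).
h=∫₀ˣh₀: take L = L₀·Dx.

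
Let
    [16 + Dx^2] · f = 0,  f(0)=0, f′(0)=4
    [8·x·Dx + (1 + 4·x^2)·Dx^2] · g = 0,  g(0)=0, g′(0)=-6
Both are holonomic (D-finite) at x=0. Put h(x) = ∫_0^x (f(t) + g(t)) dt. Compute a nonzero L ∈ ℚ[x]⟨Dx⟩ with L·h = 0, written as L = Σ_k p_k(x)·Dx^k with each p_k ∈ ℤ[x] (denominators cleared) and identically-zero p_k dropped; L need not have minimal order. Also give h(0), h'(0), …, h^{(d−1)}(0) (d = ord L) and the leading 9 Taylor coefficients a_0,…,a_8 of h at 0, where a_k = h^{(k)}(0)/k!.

L = (-512·x + 5120·x^3 + 4096·x^5)·Dx^2 + (16 + 512·x^2 + 2304·x^4 + 2048·x^6)·Dx^3 + (-32·x + 320·x^3 + 256·x^5)·Dx^4 + (1 + 32·x^2 + 144·x^4 + 128·x^6)·Dx^5  (order 5).
h: a_k = 0, 0, -1, 0, -2/3, 0, -16/9, 0, 2032/315, …
ICs: h(0) = 0, h′(0) = 0, h′′(0) = -2, h′′′(0) = 0, h′′′′(0) = -16.

f: a_k = 0, 4, 0, -32/3, 0, 128/15, 0, -1024/315, 0, …
g: a_k = 0, -6, 0, 8, 0, -96/5, 0, 384/7, 0, …
f+g: L₀ = lclm(L_f,L_g), ord ≤ 2+2.
h=∫₀ˣh₀: take L = L₀·Dx.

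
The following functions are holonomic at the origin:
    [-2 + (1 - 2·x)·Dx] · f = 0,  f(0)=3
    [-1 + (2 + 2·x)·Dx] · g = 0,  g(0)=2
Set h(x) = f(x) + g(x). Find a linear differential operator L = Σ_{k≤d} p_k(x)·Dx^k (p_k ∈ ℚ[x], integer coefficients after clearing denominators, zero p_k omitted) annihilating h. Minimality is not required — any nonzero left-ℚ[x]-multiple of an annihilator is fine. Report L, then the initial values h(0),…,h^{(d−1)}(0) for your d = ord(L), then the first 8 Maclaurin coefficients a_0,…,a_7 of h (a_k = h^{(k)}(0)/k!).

f: a_k = 3, 6, 12, 24, 48, 96, 192, 384, …
g: a_k = 2, 1, -1/4, 1/8, -5/64, 7/128, -21/512, 33/1024, …
Sum ⇒ L₀ = lclm(L_f,L_g) in ℚ(x)⟨Dx⟩.
L = (-6 - 4·x) + (11 + 20·x + 12·x^2)·Dx + (-2 - 2·x + 8·x^2 + 8·x^3)·Dx^2  (order 2).
h: a_k = 5, 7, 47/4, 193/8, 3067/64, 12295/128, 98283/512, 393249/1024, …
ICs: h(0) = 5, h′(0) = 7.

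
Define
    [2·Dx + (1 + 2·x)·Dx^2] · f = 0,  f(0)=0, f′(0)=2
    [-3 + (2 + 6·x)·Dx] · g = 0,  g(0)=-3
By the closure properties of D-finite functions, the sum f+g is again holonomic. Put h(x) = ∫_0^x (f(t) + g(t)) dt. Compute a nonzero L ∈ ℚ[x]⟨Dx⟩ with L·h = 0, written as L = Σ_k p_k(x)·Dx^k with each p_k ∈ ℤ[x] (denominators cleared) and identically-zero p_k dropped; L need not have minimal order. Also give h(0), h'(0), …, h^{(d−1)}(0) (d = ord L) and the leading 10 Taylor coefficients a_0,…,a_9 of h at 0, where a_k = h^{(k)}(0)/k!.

f: a_k = 0, 2, -2, 8/3, -4, 32/5, -32/3, 128/7, -32, 512/9, …
g: a_k = -3, -9/2, 27/8, -81/16, 1215/128, -5103/256, 45927/1024, -216513/2048, 8444007/32768, -42220035/65536, …
Sum ⇒ L₀ = lclm(L_f,L_g) in ℚ(x)⟨Dx⟩.
h=∫h₀ ⇒ L = L₀·Dx.
L = (-6 + 36·x)·Dx^2 + (5 + 84·x + 180·x^2)·Dx^3 + (2 + 22·x + 72·x^2 + 72·x^3)·Dx^4  (order 4).
h: a_k = 0, -3, -5/4, 11/24, -115/192, 703/640, -17323/7680, 105013/21504, -1253447/114688, 7395431/294912, …
ICs: h(0) = 0, h′(0) = -3, h′′(0) = -5/2, h′′′(0) = 11/4.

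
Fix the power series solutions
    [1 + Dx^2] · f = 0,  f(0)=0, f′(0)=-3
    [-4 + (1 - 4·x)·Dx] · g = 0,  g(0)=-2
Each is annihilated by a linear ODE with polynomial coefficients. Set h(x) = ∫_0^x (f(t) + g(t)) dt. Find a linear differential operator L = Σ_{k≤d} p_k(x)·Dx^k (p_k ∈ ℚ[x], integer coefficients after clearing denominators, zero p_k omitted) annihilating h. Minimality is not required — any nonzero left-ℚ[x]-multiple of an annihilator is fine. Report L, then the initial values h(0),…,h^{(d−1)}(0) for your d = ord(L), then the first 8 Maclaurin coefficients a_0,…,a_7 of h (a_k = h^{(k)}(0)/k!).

f: a_k = 0, -3, 0, 1/2, 0, -1/40, 0, 1/1680, …
g: a_k = -2, -8, -32, -128, -512, -2048, -8192, -32768, …
h₀=f+g: left-lcm gives L₀, ord ≤ 3.
h=∫h₀ ⇒ L = L₀·Dx.
L = (-388 + 32·x - 64·x^2)·Dx + (33 - 140·x + 48·x^2 - 64·x^3)·Dx^2 + (-388 + 32·x - 64·x^2)·Dx^3 + (33 - 140·x + 48·x^2 - 64·x^3)·Dx^4  (order 4).
h: a_k = 0, -2, -11/2, -32/3, -255/8, -512/5, -27307/80, -8192/7, …
ICs: h(0) = 0, h′(0) = -2, h′′(0) = -11, h′′′(0) = -64.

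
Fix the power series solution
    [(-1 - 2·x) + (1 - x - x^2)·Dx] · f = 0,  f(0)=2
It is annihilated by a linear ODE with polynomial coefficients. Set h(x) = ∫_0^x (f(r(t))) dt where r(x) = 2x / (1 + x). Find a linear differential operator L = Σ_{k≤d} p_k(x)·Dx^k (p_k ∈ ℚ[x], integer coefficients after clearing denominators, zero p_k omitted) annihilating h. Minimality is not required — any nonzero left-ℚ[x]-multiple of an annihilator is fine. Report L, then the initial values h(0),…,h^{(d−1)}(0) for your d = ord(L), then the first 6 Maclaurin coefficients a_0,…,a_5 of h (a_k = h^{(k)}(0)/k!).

f: a_k = 2, 2, 4, 6, 10, 16, …
f∘r: x↦r, Dx↦Dx/r' in L_f ⇒ L₀.
∫: right-multiply L₀ by Dx.
L = (2 + 10·x)·Dx + (-1 - x + 5·x^2 + 5·x^3)·Dx^2  (order 2).
h: a_k = 0, 2, 2, 4, 5, 12, …
ICs: h(0) = 0, h′(0) = 2.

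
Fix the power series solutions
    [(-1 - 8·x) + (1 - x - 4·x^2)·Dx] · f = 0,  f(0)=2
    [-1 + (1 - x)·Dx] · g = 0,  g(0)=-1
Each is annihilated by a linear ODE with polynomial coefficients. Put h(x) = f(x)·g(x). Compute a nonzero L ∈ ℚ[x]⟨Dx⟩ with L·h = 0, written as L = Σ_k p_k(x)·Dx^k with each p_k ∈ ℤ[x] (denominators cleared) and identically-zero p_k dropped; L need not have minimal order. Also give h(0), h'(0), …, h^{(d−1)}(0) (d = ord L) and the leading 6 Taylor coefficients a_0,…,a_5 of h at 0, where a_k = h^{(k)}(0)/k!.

L = (-2 - 6·x + 12·x^2) + (1 - 2·x - 3·x^2 + 4·x^3)·Dx  (order 1).
h: a_k = -2, -4, -14, -32, -90, -220, …
ICs: h(0) = -2.

f: a_k = 2, 2, 10, 18, 58, 130, …
g: a_k = -1, -1, -1, -1, -1, -1, …
Product ⇒ symmetric product L₀, ord ≤ 1.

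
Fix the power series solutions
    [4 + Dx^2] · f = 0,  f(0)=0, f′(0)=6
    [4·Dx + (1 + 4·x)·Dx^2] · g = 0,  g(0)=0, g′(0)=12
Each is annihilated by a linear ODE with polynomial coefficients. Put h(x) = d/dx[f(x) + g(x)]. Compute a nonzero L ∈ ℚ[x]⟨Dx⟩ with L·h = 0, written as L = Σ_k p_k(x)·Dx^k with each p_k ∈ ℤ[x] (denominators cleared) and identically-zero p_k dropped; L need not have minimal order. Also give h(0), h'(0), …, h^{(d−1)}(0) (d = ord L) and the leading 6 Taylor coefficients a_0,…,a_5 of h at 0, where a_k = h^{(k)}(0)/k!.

f: a_k = 0, 6, 0, -4, 0, 4/5, …
g: a_k = 0, 12, -24, 64, -192, 3072/5, …
h₀=f+g: left-lcm gives L₀, ord ≤ 4.
h₀' ⇒ L via d/dx closure of L₀.
L = (400 + 128·x + 256·x^2) + (36 + 176·x + 192·x^2 + 256·x^3)·Dx + (100 + 32·x + 64·x^2)·Dx^2 + (9 + 44·x + 48·x^2 + 64·x^3)·Dx^3  (order 3).
h: a_k = 18, -48, 180, -768, 3076, -12288, …
ICs: h(0) = 18, h′(0) = -48, h′′(0) = 360.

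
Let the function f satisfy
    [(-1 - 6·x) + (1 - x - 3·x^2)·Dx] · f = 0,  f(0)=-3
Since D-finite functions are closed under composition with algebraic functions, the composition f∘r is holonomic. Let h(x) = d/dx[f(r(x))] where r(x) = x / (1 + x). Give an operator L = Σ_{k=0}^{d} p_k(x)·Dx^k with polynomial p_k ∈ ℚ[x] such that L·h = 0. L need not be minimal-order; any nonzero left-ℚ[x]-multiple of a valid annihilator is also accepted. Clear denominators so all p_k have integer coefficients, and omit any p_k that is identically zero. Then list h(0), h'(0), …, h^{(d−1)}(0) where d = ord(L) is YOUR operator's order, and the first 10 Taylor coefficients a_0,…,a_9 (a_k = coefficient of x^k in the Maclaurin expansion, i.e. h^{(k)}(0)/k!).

L = (6 + 18·x + 72·x^2 + 42·x^3) + (-1 - 9·x - 12·x^2 + 17·x^3 + 21·x^4)·Dx  (order 1).
h: a_k = -3, -18, 0, -108, 135, -648, 1323, -4104, 9720, -26190, …
ICs: h(0) = -3.

f: a_k = -3, -3, -12, -21, -57, -120, -291, -651, -1524, -3477, …
Change of var in L_f (x↦r) gives L₀.
Differentiate: ansatz ord ≤ ord L₀ ⇒ L.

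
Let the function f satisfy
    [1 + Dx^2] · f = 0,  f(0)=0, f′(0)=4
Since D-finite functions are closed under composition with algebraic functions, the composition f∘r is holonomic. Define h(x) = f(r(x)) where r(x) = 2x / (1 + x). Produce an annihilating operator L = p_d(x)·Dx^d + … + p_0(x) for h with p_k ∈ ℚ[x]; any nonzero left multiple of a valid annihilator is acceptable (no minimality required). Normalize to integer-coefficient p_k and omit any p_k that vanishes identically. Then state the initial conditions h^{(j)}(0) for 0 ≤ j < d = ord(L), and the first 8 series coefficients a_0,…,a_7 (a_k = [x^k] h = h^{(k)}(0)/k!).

f: a_k = 0, 4, 0, -2/3, 0, 1/30, 0, -1/1260, …
Change of var in L_f (x↦r) gives L₀.
L = 4 + (2 + 6·x + 6·x^2 + 2·x^3)·Dx + (1 + 4·x + 6·x^2 + 4·x^3 + x^4)·Dx^2  (order 2).
h: a_k = 0, 8, -8, 8/3, 8, -344/15, 40, -17672/315, …
ICs: h(0) = 0, h′(0) = 8.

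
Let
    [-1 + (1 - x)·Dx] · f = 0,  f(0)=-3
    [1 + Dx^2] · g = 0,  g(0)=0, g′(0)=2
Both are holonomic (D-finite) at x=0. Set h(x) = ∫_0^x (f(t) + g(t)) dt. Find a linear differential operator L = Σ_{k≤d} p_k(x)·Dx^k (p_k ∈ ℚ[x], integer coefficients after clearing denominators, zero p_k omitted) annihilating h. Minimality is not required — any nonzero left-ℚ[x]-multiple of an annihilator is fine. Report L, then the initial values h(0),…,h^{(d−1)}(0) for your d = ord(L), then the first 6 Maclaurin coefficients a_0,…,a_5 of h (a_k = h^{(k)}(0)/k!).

f: a_k = -3, -3, -3, -3, -3, -3, …
g: a_k = 0, 2, 0, -1/3, 0, 1/60, …
Sum ⇒ L₀ = lclm(L_f,L_g) in ℚ(x)⟨Dx⟩.
h=∫₀ˣh₀: take L = L₀·Dx.
L = (7 - 2·x + x^2)·Dx + (-3 + 5·x - 3·x^2 + x^3)·Dx^2 + (7 - 2·x + x^2)·Dx^3 + (-3 + 5·x - 3·x^2 + x^3)·Dx^4  (order 4).
h: a_k = 0, -3, -1/2, -1, -5/6, -3/5, …
ICs: h(0) = 0, h′(0) = -3, h′′(0) = -1, h′′′(0) = -6.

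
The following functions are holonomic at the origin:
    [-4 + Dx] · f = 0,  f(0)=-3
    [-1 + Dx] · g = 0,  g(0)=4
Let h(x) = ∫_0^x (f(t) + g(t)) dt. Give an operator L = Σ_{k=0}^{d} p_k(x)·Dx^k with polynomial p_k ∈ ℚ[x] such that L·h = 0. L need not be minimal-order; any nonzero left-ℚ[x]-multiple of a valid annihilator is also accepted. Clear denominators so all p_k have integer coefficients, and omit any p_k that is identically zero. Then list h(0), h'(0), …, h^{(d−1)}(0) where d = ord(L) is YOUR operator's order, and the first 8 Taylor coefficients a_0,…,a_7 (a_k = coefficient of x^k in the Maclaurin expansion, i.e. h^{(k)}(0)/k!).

f: a_k = -3, -12, -24, -32, -32, -128/5, -256/15, -1024/105, …
g: a_k = 4, 4, 2, 2/3, 1/6, 1/30, 1/180, 1/1260, …
Weyl lclm of L_f,L_g ⇒ L₀ (ord ≤ 2).
∫: right-multiply L₀ by Dx.
L = 4·Dx - 5·Dx^2 + Dx^3  (order 3).
h: a_k = 0, 1, -4, -22/3, -47/6, -191/30, -767/180, -3071/1260, …
ICs: h(0) = 0, h′(0) = 1, h′′(0) = -8.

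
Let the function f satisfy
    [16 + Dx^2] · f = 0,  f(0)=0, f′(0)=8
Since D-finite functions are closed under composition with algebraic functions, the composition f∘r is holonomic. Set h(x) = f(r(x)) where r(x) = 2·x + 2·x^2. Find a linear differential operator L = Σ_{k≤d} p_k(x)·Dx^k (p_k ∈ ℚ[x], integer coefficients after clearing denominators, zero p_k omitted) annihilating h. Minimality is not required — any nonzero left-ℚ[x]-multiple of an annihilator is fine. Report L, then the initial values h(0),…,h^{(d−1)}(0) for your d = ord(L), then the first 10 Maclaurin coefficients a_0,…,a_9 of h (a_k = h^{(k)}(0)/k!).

f: a_k = 0, 8, 0, -64/3, 0, 256/15, 0, -2048/315, 0, 4096/2835, …
Change of var in L_f (x↦r) gives L₀.
L = (64 + 384·x + 768·x^2 + 512·x^3) - 2·Dx + (1 + 2·x)·Dx^2  (order 2).
h: a_k = 0, 16, 16, -512/3, -512, 512/15, 2560, 1458176/315, -16384/45, -39706624/2835, …
ICs: h(0) = 0, h′(0) = 16.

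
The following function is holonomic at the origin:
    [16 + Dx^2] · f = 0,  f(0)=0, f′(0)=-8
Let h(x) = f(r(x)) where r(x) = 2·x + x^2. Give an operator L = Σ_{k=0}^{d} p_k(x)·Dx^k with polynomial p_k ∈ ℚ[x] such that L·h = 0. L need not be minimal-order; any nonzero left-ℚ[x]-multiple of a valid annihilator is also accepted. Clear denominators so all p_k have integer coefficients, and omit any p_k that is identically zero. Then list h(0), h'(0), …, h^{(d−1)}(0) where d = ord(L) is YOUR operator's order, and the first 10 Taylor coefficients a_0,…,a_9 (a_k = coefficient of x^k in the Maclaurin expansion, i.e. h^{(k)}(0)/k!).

L = (64 + 192·x + 192·x^2 + 64·x^3) - Dx + (1 + x)·Dx^2  (order 2).
h: a_k = 0, -16, -8, 512/3, 256, -6272/15, -1344, -167936/315, 100352/45, 9805312/2835, …
ICs: h(0) = 0, h′(0) = -16.

f: a_k = 0, -8, 0, 64/3, 0, -256/15, 0, 2048/315, 0, -4096/2835, …
Change of var in L_f (x↦r) gives L₀.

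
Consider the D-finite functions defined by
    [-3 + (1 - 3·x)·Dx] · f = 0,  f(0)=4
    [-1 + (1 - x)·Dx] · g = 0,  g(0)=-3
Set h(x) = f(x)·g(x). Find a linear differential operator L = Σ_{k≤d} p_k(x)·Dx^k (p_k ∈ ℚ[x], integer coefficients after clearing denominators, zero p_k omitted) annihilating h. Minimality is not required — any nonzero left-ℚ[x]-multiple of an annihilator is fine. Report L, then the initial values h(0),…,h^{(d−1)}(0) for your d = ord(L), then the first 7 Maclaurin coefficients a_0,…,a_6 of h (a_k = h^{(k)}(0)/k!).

f: a_k = 4, 12, 36, 108, 324, 972, 2916, …
g: a_k = -3, -3, -3, -3, -3, -3, -3, …
L₀ := L_f ⊗_s L_g (sym. prod.), ord ≤ 1.
L = (-4 + 6·x) + (1 - 4·x + 3·x^2)·Dx  (order 1).
h: a_k = -12, -48, -156, -480, -1452, -4368, -13116, …
ICs: h(0) = -12.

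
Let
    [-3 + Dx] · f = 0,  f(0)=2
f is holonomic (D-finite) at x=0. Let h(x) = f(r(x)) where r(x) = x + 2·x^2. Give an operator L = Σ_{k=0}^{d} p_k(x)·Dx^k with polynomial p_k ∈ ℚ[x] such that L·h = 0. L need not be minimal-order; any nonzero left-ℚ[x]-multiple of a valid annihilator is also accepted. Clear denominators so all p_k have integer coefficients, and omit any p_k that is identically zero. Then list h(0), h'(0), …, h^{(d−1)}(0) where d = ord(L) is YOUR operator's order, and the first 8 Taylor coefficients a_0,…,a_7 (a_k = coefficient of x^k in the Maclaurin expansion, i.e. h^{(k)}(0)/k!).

L = (-3 - 12·x) + Dx  (order 1).
h: a_k = 2, 6, 21, 45, 387/4, 3321/20, 11061/40, 112887/280, …
ICs: h(0) = 2.

f: a_k = 2, 6, 9, 9, 27/4, 81/20, 81/40, 243/280, …
h₀=f(r): pull back L_f along r ⇒ L₀.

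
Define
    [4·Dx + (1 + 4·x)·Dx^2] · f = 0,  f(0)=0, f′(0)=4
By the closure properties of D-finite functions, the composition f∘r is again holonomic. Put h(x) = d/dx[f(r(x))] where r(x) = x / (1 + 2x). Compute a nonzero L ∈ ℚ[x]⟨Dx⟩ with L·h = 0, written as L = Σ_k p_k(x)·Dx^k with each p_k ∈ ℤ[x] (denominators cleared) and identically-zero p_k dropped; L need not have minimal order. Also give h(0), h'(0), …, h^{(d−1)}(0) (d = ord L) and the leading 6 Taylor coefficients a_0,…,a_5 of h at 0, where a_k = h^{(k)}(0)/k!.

L = (8 + 24·x) + (1 + 8·x + 12·x^2)·Dx  (order 1).
h: a_k = 4, -32, 208, -1280, 7744, -46592, …
ICs: h(0) = 4.

f: a_k = 0, 4, -8, 64/3, -64, 1024/5, …
Change of var in L_f (x↦r) gives L₀.
h₀' ⇒ L via d/dx closure of L₀.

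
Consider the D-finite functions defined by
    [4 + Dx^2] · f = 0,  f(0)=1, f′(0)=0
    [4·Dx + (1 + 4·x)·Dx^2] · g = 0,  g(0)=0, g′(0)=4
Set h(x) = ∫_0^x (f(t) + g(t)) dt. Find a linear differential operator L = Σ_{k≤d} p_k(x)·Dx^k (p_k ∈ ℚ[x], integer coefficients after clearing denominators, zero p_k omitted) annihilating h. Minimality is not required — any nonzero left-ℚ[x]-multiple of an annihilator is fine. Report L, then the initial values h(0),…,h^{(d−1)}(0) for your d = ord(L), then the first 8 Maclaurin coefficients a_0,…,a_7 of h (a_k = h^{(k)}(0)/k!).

f: a_k = 1, 0, -2, 0, 2/3, 0, -4/45, 0, …
g: a_k = 0, 4, -8, 64/3, -64, 1024/5, -2048/3, 16384/7, …
h₀=f+g: left-lcm gives L₀, ord ≤ 4.
Integrate: L := L₀·Dx.
L = (400 + 128·x + 256·x^2)·Dx^2 + (36 + 176·x + 192·x^2 + 256·x^3)·Dx^3 + (100 + 32·x + 64·x^2)·Dx^4 + (9 + 44·x + 48·x^2 + 64·x^3)·Dx^5  (order 5).
h: a_k = 0, 1, 2, -10/3, 16/3, -38/3, 512/15, -30724/315, …
ICs: h(0) = 0, h′(0) = 1, h′′(0) = 4, h′′′(0) = -20, h′′′′(0) = 128.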